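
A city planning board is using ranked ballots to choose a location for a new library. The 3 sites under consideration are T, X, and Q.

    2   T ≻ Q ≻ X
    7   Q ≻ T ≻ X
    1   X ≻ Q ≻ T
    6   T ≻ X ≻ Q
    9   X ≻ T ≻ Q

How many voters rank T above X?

Ballots ranking T above X: 2+7+6 = 15.
Ballots ranking X above T: 1+9 = 10.
So 15 of 25 voters prefer T to X.

15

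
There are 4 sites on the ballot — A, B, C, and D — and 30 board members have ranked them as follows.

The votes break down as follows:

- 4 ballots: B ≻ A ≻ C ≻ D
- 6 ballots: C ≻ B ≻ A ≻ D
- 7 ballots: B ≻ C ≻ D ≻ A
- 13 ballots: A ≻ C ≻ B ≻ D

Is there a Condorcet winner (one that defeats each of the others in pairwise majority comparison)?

Head-to-head results (30 voters total):
A vs B: B wins 17–13.
A vs C: A wins 17–13.
A vs D: A wins 23–7.
B vs C: C wins 19–11.
B vs D: B wins 30–0.
C vs D: C wins 30–0.
No candidate beats all others: A beats C beats B beats A, a majority cycle.

No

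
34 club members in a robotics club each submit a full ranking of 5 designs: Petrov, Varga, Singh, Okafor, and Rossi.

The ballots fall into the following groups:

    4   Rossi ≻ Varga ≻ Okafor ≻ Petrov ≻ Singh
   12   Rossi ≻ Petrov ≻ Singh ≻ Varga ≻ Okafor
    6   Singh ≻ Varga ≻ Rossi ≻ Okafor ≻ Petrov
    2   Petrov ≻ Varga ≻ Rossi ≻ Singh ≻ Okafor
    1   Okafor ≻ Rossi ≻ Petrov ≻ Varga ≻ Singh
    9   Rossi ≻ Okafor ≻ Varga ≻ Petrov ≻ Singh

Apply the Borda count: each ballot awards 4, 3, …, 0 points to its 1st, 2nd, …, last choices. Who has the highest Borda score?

Rossi

Borda scores:
  Petrov: 4·1 + 12·3 + 6·0 + 2·4 + 2 + 9·1 = 59
  Varga: 4·3 + 12·1 + 6·3 + 2·3 + 1 + 9·2 = 67
  Singh: 4·0 + 12·2 + 6·4 + 2·1 + 0 + 9·0 = 50
  Okafor: 4·2 + 12·0 + 6·1 + 2·0 + 4 + 9·3 = 45
  Rossi: 4·4 + 12·4 + 6·2 + 2·2 + 3 + 9·4 = 119
Rossi has the highest total.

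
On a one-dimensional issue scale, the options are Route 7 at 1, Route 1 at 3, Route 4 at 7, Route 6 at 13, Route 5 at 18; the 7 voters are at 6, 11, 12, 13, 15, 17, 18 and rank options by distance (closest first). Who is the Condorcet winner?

With single-peaked preferences on a line, the Condorcet winner is the candidate closest to the median voter.
The median voter (position 13) is closest to Route 6 at 13.
Check: Route 6 vs Route 5 — voters closer to Route 6: 5 of 7.

Route 6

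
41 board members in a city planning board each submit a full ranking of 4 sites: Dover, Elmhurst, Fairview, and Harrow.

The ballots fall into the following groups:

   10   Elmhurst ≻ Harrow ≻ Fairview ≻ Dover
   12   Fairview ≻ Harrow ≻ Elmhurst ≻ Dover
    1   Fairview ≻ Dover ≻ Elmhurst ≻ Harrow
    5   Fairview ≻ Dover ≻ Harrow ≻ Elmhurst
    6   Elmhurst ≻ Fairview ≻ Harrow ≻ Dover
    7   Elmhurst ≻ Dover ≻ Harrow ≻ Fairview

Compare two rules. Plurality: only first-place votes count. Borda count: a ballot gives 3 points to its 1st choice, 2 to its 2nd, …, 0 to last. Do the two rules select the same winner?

Yes

Plurality first-place counts: Dover 0, Elmhurst 23, Fairview 18, Harrow 0 → Elmhurst.
Borda totals: Dover 26, Elmhurst 82, Fairview 76, Harrow 62 → Elmhurst.
The two rules agree on Elmhurst.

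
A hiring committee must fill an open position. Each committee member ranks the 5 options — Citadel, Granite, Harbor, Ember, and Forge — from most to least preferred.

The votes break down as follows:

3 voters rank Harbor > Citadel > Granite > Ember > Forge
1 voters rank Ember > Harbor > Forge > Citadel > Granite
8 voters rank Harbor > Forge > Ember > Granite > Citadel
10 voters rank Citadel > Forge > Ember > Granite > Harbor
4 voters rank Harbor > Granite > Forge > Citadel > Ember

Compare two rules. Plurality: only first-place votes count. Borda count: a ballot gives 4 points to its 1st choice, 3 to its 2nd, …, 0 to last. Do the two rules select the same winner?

No

Plurality first-place counts: Citadel 10, Granite 0, Harbor 15, Ember 1, Forge 0 → Harbor.
Borda totals: Citadel 54, Granite 36, Harbor 63, Ember 43, Forge 64 → Forge.
The two rules disagree: plurality picks Harbor, Borda picks Forge.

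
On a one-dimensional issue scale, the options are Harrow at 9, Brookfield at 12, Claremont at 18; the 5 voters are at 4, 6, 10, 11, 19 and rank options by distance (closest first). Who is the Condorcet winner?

Harrow

With single-peaked preferences on a line, the Condorcet winner is the candidate closest to the median voter.
The median voter (position 10) is closest to Harrow at 9.
Check: Harrow vs Brookfield — voters closer to Harrow: 3 of 5.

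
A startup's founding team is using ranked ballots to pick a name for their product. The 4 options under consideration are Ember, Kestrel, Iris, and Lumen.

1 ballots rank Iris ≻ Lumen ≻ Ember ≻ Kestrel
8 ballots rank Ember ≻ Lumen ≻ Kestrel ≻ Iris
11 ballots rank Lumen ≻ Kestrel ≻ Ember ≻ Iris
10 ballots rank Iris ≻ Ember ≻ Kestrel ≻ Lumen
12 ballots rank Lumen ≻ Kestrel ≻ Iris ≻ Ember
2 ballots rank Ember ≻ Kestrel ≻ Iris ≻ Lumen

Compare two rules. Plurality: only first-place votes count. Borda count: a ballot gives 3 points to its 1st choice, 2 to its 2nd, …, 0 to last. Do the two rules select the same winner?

Yes

Plurality first-place counts: Ember 10, Kestrel 0, Iris 11, Lumen 23 → Lumen.
Borda totals: Ember 62, Kestrel 68, Iris 47, Lumen 87 → Lumen.
The two rules agree on Lumen.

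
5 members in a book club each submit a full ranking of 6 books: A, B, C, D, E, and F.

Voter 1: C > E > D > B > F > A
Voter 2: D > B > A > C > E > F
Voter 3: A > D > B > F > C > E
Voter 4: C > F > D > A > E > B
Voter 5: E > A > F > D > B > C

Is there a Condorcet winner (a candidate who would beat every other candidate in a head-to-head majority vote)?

Yes

Head-to-head results (5 voters total):
A vs B: A wins 3–2.
A vs C: A wins 3–2.
A vs D: D wins 3–2.
A vs E: A wins 3–2.
A vs F: A wins 3–2.
B vs C: B wins 3–2.
B vs D: D wins 5–0.
B vs E: E wins 3–2.
B vs F: B wins 3–2.
C vs D: D wins 3–2.
C vs E: C wins 4–1.
C vs F: C wins 3–2.
D vs E: D wins 3–2.
D vs F: D wins 3–2.
E vs F: E wins 3–2.
D beats each rival — A (3–2), B (5–0), C (3–2), E (3–2), F (3–2) — so D is the Condorcet winner.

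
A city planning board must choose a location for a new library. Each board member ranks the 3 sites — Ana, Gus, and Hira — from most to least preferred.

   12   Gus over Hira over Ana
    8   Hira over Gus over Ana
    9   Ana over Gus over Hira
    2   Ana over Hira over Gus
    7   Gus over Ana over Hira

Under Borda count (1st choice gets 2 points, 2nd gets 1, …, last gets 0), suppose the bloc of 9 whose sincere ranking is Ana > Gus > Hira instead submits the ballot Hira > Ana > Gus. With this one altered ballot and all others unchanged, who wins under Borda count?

Hira

Borda totals with the altered ballot: Ana 20, Gus 46, Hira 48.
The switch changes the winner from Gus to Hira.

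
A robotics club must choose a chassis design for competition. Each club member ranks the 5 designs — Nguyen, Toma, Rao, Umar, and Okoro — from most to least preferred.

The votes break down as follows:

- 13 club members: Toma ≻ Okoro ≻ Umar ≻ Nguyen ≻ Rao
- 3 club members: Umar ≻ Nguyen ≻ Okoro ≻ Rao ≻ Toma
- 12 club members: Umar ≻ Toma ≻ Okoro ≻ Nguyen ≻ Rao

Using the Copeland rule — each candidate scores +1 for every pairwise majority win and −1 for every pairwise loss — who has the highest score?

Pairwise results:
  Nguyen vs Toma: Toma wins 25–3.
  Nguyen vs Rao: Nguyen wins 28–0.
  Nguyen vs Umar: Umar wins 28–0.
  Nguyen vs Okoro: Okoro wins 25–3.
  Toma vs Rao: Toma wins 25–3.
  Toma vs Umar: Umar wins 15–13.
  Toma vs Okoro: Toma wins 25–3.
  Rao vs Umar: Umar wins 28–0.
  Rao vs Okoro: Okoro wins 28–0.
  Umar vs Okoro: Umar wins 15–13.
Copeland scores (wins − losses):
  Nguyen: 1 − 3 = -2
  Toma: 3 − 1 = 2
  Rao: 0 − 4 = -4
  Umar: 4 − 0 = 4
  Okoro: 2 − 2 = 0
Umar has the best Copeland score.

Umar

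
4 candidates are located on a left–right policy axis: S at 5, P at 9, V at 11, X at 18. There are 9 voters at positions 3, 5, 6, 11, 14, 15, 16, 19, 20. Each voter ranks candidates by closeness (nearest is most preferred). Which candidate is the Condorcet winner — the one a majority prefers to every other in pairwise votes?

V

With single-peaked preferences on a line, the Condorcet winner is the candidate closest to the median voter.
The median voter (position 14) is closest to V at 11.
Check: V vs X — voters closer to V: 5 of 9.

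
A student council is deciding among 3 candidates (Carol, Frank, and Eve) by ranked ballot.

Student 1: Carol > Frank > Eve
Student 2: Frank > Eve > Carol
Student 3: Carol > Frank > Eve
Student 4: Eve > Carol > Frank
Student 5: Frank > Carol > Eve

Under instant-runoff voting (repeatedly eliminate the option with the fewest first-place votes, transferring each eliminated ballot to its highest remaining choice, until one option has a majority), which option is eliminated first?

Eve

Round 1: Carol 2, Frank 2, Eve 1. Eve has the fewest and is eliminated.
Round 2: Carol 3, Frank 2. Carol has a majority.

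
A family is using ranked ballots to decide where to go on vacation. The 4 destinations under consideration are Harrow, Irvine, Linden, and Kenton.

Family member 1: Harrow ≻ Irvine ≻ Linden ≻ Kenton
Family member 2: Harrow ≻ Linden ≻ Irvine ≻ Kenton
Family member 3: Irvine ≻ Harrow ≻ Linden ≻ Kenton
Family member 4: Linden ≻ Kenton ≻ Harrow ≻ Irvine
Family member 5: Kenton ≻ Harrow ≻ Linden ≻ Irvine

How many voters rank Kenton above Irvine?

2

Ballots ranking Kenton above Irvine: 2.
Ballots ranking Irvine above Kenton: 3.
So 2 of 5 voters prefer Kenton to Irvine.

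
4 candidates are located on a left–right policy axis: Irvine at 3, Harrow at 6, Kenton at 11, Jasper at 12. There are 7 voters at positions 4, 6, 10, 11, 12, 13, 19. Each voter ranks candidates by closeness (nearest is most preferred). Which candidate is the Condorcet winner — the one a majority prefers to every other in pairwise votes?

Kenton

With single-peaked preferences on a line, the Condorcet winner is the candidate closest to the median voter.
The median voter (position 11) is closest to Kenton at 11.
Check: Kenton vs Jasper — voters closer to Kenton: 4 of 7.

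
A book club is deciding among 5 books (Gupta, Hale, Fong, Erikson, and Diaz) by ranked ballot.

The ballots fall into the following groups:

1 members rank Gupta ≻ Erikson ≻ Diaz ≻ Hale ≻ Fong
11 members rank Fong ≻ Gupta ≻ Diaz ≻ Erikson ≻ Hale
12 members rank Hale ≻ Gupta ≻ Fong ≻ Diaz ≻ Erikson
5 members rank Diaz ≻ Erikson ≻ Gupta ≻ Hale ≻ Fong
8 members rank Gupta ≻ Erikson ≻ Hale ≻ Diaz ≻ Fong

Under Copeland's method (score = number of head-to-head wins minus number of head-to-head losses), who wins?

Gupta

Pairwise results:
  Gupta vs Hale: Gupta wins 25–12.
  Gupta vs Fong: Gupta wins 26–11.
  Gupta vs Erikson: Gupta wins 32–5.
  Gupta vs Diaz: Gupta wins 32–5.
  Hale vs Fong: Hale wins 26–11.
  Hale vs Erikson: Erikson wins 25–12.
  Hale vs Diaz: Hale wins 20–17.
  Fong vs Erikson: Fong wins 23–14.
  Fong vs Diaz: Fong wins 23–14.
  Erikson vs Diaz: Diaz wins 28–9.
Copeland scores (wins − losses):
  Gupta: 4 − 0 = 4
  Hale: 2 − 2 = 0
  Fong: 2 − 2 = 0
  Erikson: 1 − 3 = -2
  Diaz: 1 − 3 = -2
Gupta has the best Copeland score.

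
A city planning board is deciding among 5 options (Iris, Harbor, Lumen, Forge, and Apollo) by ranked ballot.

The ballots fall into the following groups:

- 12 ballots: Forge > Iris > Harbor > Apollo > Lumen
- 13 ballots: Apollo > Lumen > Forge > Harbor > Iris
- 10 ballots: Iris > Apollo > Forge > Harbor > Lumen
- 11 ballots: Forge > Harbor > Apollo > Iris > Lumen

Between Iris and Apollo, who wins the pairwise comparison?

Apollo

Ballots ranking Iris above Apollo: 12+10 = 22.
Ballots ranking Apollo above Iris: 13+11 = 24.
Apollo wins the head-to-head, 24–22.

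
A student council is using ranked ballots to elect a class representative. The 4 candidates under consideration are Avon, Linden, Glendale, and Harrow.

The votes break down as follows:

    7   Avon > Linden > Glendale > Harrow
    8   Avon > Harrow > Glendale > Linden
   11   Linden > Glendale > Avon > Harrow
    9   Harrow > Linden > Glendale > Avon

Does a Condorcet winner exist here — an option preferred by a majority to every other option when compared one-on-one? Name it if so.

Linden

Head-to-head results (35 voters total):
Avon vs Linden: Linden wins 20–15.
Avon vs Glendale: Glendale wins 20–15.
Avon vs Harrow: Avon wins 26–9.
Linden vs Glendale: Linden wins 27–8.
Linden vs Harrow: Linden wins 18–17.
Glendale vs Harrow: Glendale wins 18–17.
Linden beats each rival — Avon (20–15), Glendale (27–8), Harrow (18–17) — so Linden is the Condorcet winner.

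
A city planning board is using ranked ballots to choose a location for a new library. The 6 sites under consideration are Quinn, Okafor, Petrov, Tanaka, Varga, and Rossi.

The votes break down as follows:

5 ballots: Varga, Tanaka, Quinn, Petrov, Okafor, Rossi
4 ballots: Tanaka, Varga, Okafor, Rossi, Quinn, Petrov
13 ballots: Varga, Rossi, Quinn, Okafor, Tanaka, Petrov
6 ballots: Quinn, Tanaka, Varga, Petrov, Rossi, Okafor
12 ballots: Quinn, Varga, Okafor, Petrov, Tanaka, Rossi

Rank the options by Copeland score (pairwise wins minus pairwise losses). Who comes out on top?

Pairwise results:
  Quinn vs Okafor: Quinn wins 36–4.
  Quinn vs Petrov: Quinn wins 40–0.
  Quinn vs Tanaka: Quinn wins 31–9.
  Quinn vs Varga: Varga wins 22–18.
  Quinn vs Rossi: Quinn wins 23–17.
  Okafor vs Petrov: Okafor wins 29–11.
  Okafor vs Tanaka: Okafor wins 25–15.
  Okafor vs Varga: Varga wins 40–0.
  Okafor vs Rossi: Okafor wins 21–19.
  Petrov vs Tanaka: Tanaka wins 28–12.
  Petrov vs Varga: Varga wins 40–0.
  Petrov vs Rossi: Petrov wins 23–17.
  Tanaka vs Varga: Varga wins 30–10.
  Tanaka vs Rossi: Tanaka wins 27–13.
  Varga vs Rossi: Varga wins 40–0.
Copeland scores (wins − losses):
  Quinn: 4 − 1 = 3
  Okafor: 3 − 2 = 1
  Petrov: 1 − 4 = -3
  Tanaka: 2 − 3 = -1
  Varga: 5 − 0 = 5
  Rossi: 0 − 5 = -5
Varga has the best Copeland score.

Varga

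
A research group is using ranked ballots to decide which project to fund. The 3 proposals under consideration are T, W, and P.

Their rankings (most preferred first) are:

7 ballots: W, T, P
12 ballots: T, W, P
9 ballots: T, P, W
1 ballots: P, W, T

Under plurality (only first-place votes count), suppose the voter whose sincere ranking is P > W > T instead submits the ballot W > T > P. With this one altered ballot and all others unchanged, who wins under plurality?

T

First-place totals with the altered ballot: T 21, W 8, P 0.
The winner is unchanged: still T.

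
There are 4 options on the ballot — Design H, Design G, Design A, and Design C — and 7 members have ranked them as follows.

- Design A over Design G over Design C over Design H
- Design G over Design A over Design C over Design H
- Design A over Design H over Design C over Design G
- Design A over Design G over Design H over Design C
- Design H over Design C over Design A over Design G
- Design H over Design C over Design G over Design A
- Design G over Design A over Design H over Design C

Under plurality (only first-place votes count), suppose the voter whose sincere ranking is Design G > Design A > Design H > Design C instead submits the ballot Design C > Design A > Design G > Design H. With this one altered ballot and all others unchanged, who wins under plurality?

Design A

First-place totals with the altered ballot: Design H 2, Design G 1, Design A 3, Design C 1.
The winner is unchanged: still Design A.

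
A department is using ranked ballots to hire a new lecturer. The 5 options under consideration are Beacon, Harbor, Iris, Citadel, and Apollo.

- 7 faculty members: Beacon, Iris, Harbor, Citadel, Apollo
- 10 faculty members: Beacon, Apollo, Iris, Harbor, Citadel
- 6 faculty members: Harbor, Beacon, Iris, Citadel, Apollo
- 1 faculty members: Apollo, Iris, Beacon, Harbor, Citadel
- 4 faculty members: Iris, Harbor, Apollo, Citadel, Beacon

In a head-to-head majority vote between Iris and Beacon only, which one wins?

Beacon

Ballots ranking Iris above Beacon: 1+4 = 5.
Ballots ranking Beacon above Iris: 7+10+6 = 23.
Beacon wins the head-to-head, 23–5.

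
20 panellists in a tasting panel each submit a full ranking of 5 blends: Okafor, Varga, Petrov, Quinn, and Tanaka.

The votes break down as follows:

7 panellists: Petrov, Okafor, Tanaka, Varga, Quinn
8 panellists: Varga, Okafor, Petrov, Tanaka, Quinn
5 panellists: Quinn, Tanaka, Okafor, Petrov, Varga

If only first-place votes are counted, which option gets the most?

Varga

First-place vote totals:
  Okafor: 0
  Varga: 8
  Petrov: 7
  Quinn: 5
  Tanaka: 0
Varga has the most first-place votes.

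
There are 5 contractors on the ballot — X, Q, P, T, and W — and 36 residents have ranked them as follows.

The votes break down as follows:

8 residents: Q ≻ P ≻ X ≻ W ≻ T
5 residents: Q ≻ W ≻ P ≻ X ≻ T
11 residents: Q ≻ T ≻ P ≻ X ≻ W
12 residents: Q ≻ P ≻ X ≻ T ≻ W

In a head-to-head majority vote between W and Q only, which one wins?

Ballots ranking W above Q: 0.
Ballots ranking Q above W: 8+5+11+12 = 36.
Q wins the head-to-head, 36–0.

Q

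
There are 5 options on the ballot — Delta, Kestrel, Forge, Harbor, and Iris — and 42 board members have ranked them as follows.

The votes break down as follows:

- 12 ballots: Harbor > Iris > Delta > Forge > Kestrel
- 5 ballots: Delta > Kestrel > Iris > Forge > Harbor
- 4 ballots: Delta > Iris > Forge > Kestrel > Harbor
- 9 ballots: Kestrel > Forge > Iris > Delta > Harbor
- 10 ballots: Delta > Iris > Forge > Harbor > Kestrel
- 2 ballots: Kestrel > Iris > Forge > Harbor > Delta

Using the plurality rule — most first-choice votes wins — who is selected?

First-place vote totals:
  Delta: 19
  Kestrel: 11
  Forge: 0
  Harbor: 12
  Iris: 0
Delta has the most first-place votes.

Delta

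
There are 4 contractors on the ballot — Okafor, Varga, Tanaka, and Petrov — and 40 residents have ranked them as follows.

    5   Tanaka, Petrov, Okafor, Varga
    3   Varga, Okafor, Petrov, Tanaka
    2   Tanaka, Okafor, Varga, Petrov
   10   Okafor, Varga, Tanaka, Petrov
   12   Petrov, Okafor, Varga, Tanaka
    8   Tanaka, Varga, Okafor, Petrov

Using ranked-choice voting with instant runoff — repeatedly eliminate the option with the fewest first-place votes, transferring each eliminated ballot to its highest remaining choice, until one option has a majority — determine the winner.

Okafor

Round 1: Tanaka 15, Petrov 12, Okafor 10, Varga 3. Varga has the fewest and is eliminated.
Round 2: Tanaka 15, Okafor 13, Petrov 12. Petrov has the fewest and is eliminated.
Round 3: Okafor 25, Tanaka 15. Okafor has a majority.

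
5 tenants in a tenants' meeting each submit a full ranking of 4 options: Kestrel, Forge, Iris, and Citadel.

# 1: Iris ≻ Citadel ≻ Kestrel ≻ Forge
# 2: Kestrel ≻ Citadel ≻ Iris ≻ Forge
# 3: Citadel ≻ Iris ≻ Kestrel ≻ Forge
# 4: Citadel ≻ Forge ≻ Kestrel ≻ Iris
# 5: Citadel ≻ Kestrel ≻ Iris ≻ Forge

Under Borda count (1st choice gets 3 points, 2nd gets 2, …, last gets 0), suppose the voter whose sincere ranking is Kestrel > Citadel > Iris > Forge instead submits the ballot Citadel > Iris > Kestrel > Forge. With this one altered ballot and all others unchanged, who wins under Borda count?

Citadel

Borda totals with the altered ballot: Kestrel 6, Forge 2, Iris 8, Citadel 14.
The winner is unchanged: still Citadel.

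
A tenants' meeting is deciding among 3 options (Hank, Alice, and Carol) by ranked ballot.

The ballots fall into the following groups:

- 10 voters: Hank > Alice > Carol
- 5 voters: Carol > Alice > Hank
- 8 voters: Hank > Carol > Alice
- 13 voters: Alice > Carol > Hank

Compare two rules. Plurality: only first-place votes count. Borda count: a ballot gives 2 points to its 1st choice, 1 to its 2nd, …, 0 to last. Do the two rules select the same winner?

Plurality first-place counts: Hank 18, Alice 13, Carol 5 → Hank.
Borda totals: Hank 36, Alice 41, Carol 31 → Alice.
The two rules disagree: plurality picks Hank, Borda picks Alice.

No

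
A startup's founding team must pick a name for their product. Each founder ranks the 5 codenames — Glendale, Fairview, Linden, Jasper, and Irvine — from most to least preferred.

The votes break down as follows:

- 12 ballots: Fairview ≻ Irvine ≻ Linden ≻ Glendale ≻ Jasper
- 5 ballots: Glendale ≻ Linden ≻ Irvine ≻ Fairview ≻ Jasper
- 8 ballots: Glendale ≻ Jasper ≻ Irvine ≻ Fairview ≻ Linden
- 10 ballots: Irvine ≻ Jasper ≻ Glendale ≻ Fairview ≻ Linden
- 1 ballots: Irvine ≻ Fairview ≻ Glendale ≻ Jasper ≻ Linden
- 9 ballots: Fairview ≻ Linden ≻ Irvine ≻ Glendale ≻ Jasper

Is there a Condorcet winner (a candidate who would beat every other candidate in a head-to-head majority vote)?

Head-to-head results (45 voters total):
Glendale vs Fairview: Glendale wins 23–22.
Glendale vs Linden: Glendale wins 24–21.
Glendale vs Jasper: Glendale wins 35–10.
Glendale vs Irvine: Irvine wins 32–13.
Fairview vs Linden: Fairview wins 40–5.
Fairview vs Jasper: Fairview wins 27–18.
Fairview vs Irvine: Irvine wins 24–21.
Linden vs Jasper: Linden wins 26–19.
Linden vs Irvine: Irvine wins 31–14.
Jasper vs Irvine: Irvine wins 37–8.
Irvine beats each rival — Glendale (32–13), Fairview (24–21), Linden (31–14), Jasper (37–8) — so Irvine is the Condorcet winner.

Yes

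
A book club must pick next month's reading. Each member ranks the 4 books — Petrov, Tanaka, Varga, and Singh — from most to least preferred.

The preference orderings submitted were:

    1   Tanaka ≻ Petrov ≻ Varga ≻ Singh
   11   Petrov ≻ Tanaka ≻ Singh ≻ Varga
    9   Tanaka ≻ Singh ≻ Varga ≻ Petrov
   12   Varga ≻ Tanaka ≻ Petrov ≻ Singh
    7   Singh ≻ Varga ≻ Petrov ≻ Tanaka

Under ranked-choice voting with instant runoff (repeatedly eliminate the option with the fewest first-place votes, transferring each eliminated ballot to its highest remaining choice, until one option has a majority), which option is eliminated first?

Round 1: Varga 12, Petrov 11, Tanaka 10, Singh 7. Singh has the fewest and is eliminated.
Round 2: Varga 19, Petrov 11, Tanaka 10. Tanaka has the fewest and is eliminated.
Round 3: Varga 28, Petrov 12. Varga has a majority.

Singh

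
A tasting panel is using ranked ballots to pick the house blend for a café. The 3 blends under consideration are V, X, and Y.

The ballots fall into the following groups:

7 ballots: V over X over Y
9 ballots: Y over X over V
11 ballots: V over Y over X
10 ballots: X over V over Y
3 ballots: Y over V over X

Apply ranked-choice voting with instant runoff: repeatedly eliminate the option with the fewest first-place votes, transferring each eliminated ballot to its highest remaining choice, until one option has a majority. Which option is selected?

Round 1: V 18, Y 12, X 10. X has the fewest and is eliminated.
Round 2: V 28, Y 12. V has a majority.

V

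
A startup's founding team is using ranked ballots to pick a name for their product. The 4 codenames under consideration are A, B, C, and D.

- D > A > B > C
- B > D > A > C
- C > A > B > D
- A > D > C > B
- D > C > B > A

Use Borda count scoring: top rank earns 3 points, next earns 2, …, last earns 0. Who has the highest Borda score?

Borda scores:
  A: 2 + 1 + 2 + 3 + 0 = 8
  B: 1 + 3 + 1 + 0 + 1 = 6
  C: 0 + 0 + 3 + 1 + 2 = 6
  D: 3 + 2 + 0 + 2 + 3 = 10
D has the highest total.

D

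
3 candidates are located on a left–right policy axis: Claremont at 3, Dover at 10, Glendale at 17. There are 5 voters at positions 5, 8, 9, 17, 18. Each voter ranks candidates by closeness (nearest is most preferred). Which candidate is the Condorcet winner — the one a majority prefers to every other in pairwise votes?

With single-peaked preferences on a line, the Condorcet winner is the candidate closest to the median voter.
The median voter (position 9) is closest to Dover at 10.
Check: Dover vs Glendale — voters closer to Dover: 3 of 5.

Dover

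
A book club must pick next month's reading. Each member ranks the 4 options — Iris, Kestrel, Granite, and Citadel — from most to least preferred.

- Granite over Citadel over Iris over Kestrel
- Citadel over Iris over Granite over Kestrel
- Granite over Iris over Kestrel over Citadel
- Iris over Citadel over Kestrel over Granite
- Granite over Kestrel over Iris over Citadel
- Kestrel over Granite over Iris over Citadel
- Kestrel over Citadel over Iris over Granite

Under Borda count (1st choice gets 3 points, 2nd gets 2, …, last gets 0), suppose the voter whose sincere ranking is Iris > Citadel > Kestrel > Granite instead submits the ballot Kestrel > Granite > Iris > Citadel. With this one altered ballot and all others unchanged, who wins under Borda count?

Borda totals with the altered ballot: Iris 9, Kestrel 12, Granite 14, Citadel 7.
The winner is unchanged: still Granite.

Granite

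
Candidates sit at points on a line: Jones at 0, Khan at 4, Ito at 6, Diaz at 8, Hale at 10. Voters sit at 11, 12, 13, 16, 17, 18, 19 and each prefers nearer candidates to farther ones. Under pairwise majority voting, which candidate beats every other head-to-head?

Hale

With single-peaked preferences on a line, the Condorcet winner is the candidate closest to the median voter.
The median voter (position 16) is closest to Hale at 10.
Check: Hale vs Khan — voters closer to Hale: 7 of 7.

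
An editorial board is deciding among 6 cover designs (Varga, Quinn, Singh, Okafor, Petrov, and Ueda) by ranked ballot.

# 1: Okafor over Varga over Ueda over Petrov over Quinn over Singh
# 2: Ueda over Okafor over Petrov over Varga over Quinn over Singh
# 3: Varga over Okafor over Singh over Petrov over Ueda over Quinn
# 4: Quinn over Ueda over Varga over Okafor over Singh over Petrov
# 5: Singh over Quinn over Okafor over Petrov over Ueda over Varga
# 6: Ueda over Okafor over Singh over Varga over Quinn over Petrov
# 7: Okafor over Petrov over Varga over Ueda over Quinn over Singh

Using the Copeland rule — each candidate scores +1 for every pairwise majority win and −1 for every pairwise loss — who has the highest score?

Pairwise results:
  Varga vs Quinn: Varga wins 5–2.
  Varga vs Singh: Varga wins 5–2.
  Varga vs Okafor: Okafor wins 5–2.
  Varga vs Petrov: Varga wins 4–3.
  Varga vs Ueda: Ueda wins 4–3.
  Quinn vs Singh: Quinn wins 4–3.
  Quinn vs Okafor: Okafor wins 5–2.
  Quinn vs Petrov: Petrov wins 4–3.
  Quinn vs Ueda: Ueda wins 5–2.
  Singh vs Okafor: Okafor wins 6–1.
  Singh vs Petrov: Singh wins 4–3.
  Singh vs Ueda: Ueda wins 5–2.
  Okafor vs Petrov: Okafor wins 7–0.
  Okafor vs Ueda: Okafor wins 4–3.
  Petrov vs Ueda: Ueda wins 4–3.
Copeland scores (wins − losses):
  Varga: 3 − 2 = 1
  Quinn: 1 − 4 = -3
  Singh: 1 − 4 = -3
  Okafor: 5 − 0 = 5
  Petrov: 1 − 4 = -3
  Ueda: 4 − 1 = 3
Okafor has the best Copeland score.

Okafor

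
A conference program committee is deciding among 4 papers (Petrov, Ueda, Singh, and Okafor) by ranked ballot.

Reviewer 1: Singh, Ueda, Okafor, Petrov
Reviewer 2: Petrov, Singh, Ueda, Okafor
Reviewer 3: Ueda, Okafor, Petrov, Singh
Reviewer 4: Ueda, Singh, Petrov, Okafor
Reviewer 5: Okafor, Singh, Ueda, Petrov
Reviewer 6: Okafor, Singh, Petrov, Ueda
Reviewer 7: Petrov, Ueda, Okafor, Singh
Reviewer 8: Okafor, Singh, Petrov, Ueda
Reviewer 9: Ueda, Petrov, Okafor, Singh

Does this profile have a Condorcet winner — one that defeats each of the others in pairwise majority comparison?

No

Head-to-head results (9 voters total):
Petrov vs Ueda: Ueda wins 5–4.
Petrov vs Singh: Singh wins 5–4.
Petrov vs Okafor: Okafor wins 5–4.
Ueda vs Singh: Singh wins 5–4.
Ueda vs Okafor: Ueda wins 6–3.
Singh vs Okafor: Okafor wins 6–3.
No candidate beats all others: Ueda beats Okafor beats Singh beats Ueda, a majority cycle.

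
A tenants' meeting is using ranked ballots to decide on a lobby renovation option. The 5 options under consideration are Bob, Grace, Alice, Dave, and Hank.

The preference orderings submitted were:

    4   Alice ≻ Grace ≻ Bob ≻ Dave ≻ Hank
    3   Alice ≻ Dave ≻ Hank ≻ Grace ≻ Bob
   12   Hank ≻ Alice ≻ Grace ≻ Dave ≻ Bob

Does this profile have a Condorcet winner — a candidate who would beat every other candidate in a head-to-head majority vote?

Head-to-head results (19 voters total):
Bob vs Grace: Grace wins 19–0.
Bob vs Alice: Alice wins 19–0.
Bob vs Dave: Dave wins 15–4.
Bob vs Hank: Hank wins 15–4.
Grace vs Alice: Alice wins 19–0.
Grace vs Dave: Grace wins 16–3.
Grace vs Hank: Hank wins 15–4.
Alice vs Dave: Alice wins 19–0.
Alice vs Hank: Hank wins 12–7.
Dave vs Hank: Hank wins 12–7.
Hank beats each rival — Bob (15–4), Grace (15–4), Alice (12–7), Dave (12–7) — so Hank is the Condorcet winner.

Yes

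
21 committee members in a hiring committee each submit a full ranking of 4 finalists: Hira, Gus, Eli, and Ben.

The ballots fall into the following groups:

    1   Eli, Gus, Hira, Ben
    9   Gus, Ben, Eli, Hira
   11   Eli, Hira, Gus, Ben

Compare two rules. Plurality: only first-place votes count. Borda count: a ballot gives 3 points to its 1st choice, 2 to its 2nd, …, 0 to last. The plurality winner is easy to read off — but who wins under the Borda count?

Plurality first-place counts: Hira 0, Gus 9, Eli 12, Ben 0 → Eli.
Borda totals: Hira 23, Gus 40, Eli 45, Ben 18 → Eli.

Eli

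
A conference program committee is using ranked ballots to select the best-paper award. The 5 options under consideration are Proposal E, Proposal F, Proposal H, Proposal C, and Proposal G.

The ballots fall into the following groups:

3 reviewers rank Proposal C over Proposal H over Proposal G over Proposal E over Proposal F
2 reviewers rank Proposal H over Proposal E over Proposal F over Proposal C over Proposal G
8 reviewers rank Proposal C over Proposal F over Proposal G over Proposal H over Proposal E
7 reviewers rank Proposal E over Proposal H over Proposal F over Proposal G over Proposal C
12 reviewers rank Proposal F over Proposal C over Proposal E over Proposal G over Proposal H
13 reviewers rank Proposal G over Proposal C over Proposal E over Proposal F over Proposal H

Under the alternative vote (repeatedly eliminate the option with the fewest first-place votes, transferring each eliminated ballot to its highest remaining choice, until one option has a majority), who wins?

Round 1: Proposal G 13, Proposal F 12, Proposal C 11, Proposal E 7, Proposal H 2. Proposal H has the fewest and is eliminated.
Round 2: Proposal G 13, Proposal F 12, Proposal C 11, Proposal E 9. Proposal E has the fewest and is eliminated.
Round 3: Proposal F 21, Proposal G 13, Proposal C 11. Proposal C has the fewest and is eliminated.
Round 4: Proposal F 29, Proposal G 16. Proposal F has a majority.

Proposal F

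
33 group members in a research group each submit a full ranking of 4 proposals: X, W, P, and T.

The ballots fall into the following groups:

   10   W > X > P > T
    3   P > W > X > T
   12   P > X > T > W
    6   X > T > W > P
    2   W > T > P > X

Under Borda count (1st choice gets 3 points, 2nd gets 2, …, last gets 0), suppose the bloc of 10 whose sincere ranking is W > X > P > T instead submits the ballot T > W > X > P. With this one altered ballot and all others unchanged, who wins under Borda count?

T

Borda totals with the altered ballot: X 55, W 38, P 47, T 58.
The switch changes the winner from X to T.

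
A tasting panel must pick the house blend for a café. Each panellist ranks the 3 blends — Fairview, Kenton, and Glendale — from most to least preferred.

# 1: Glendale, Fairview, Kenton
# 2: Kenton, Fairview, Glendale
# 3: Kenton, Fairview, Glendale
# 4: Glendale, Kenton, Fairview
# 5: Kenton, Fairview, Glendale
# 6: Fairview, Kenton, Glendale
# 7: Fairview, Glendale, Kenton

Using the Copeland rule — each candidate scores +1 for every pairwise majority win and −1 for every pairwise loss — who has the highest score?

Kenton

Pairwise results:
  Fairview vs Kenton: Kenton wins 4–3.
  Fairview vs Glendale: Fairview wins 5–2.
  Kenton vs Glendale: Kenton wins 4–3.
Copeland scores (wins − losses):
  Fairview: 1 − 1 = 0
  Kenton: 2 − 0 = 2
  Glendale: 0 − 2 = -2
Kenton has the best Copeland score.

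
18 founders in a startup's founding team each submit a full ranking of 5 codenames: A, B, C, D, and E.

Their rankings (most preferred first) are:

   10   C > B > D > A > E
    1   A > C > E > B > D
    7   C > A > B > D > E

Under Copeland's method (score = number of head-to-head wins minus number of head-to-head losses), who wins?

C

Pairwise results:
  A vs B: B wins 10–8.
  A vs C: C wins 17–1.
  A vs D: D wins 10–8.
  A vs E: A wins 18–0.
  B vs C: C wins 18–0.
  B vs D: B wins 18–0.
  B vs E: B wins 17–1.
  C vs D: C wins 18–0.
  C vs E: C wins 18–0.
  D vs E: D wins 17–1.
Copeland scores (wins − losses):
  A: 1 − 3 = -2
  B: 3 − 1 = 2
  C: 4 − 0 = 4
  D: 2 − 2 = 0
  E: 0 − 4 = -4
C has the best Copeland score.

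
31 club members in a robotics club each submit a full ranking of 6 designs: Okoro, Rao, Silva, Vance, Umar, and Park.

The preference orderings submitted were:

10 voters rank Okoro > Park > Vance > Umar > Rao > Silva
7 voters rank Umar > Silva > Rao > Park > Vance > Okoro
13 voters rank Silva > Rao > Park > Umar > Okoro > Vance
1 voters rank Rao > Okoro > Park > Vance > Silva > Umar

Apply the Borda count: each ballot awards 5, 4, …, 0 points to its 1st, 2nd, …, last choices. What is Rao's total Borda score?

88

Borda scores:
  Okoro: 10·5 + 7·0 + 13·1 + 4 = 67
  Rao: 10·1 + 7·3 + 13·4 + 5 = 88
  Silva: 10·0 + 7·4 + 13·5 + 1 = 94
  Vance: 10·3 + 7·1 + 13·0 + 2 = 39
  Umar: 10·2 + 7·5 + 13·2 + 0 = 81
  Park: 10·4 + 7·2 + 13·3 + 3 = 96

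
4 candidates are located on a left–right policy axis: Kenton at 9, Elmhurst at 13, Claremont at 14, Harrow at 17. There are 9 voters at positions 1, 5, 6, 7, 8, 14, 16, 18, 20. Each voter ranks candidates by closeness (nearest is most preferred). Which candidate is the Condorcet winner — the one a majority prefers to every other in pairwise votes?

With single-peaked preferences on a line, the Condorcet winner is the candidate closest to the median voter.
The median voter (position 8) is closest to Kenton at 9.
Check: Kenton vs Elmhurst — voters closer to Kenton: 5 of 9.

Kenton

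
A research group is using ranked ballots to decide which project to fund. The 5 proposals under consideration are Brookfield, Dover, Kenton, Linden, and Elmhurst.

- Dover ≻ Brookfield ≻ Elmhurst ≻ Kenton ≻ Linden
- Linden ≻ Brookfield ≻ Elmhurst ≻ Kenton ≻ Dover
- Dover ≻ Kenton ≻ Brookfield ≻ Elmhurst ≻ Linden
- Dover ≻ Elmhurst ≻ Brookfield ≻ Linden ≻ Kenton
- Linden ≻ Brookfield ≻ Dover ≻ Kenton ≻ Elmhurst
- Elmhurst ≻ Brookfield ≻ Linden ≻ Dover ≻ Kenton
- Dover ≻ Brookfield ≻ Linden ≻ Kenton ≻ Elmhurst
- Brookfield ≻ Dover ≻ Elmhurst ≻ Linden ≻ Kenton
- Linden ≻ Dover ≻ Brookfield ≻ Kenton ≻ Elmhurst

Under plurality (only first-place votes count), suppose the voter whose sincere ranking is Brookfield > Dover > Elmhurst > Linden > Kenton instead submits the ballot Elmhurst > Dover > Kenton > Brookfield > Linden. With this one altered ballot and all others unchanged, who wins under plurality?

Dover

First-place totals with the altered ballot: Brookfield 0, Dover 4, Kenton 0, Linden 3, Elmhurst 2.
The winner is unchanged: still Dover.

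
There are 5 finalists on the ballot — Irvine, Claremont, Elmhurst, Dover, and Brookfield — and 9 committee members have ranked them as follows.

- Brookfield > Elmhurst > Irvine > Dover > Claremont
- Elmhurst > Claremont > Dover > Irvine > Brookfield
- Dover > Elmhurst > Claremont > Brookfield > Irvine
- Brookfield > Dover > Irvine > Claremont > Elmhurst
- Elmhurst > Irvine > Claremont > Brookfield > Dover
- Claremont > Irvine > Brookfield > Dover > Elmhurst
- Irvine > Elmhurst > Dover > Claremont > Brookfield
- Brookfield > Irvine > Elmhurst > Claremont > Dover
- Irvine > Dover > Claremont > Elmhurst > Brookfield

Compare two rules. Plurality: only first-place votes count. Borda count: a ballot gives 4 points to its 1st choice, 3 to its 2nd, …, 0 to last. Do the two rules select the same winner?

Plurality first-place counts: Irvine 2, Claremont 1, Elmhurst 2, Dover 1, Brookfield 3 → Brookfield.
Borda totals: Irvine 22, Claremont 16, Elmhurst 20, Dover 16, Brookfield 16 → Irvine.
The two rules disagree: plurality picks Brookfield, Borda picks Irvine.

No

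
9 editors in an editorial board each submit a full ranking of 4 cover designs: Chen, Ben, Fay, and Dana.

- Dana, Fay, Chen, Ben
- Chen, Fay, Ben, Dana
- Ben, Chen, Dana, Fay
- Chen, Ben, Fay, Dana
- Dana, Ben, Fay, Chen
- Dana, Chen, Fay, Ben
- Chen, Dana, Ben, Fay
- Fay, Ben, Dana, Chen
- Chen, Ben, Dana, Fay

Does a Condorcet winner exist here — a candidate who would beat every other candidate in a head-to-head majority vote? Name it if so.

Head-to-head results (9 voters total):
Chen vs Ben: Chen wins 6–3.
Chen vs Fay: Chen wins 6–3.
Chen vs Dana: Chen wins 5–4.
Ben vs Fay: Ben wins 5–4.
Ben vs Dana: Ben wins 5–4.
Fay vs Dana: Dana wins 6–3.
Chen beats each rival — Ben (6–3), Fay (6–3), Dana (5–4) — so Chen is the Condorcet winner.

Chen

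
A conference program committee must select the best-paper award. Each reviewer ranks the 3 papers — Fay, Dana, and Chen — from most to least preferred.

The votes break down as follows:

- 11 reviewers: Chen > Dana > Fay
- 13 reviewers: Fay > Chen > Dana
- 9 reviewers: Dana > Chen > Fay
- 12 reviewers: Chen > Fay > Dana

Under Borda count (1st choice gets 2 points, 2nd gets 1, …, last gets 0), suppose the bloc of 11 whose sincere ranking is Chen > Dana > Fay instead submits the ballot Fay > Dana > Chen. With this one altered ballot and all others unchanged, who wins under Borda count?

Fay

Borda totals with the altered ballot: Fay 60, Dana 29, Chen 46.
The switch changes the winner from Chen to Fay.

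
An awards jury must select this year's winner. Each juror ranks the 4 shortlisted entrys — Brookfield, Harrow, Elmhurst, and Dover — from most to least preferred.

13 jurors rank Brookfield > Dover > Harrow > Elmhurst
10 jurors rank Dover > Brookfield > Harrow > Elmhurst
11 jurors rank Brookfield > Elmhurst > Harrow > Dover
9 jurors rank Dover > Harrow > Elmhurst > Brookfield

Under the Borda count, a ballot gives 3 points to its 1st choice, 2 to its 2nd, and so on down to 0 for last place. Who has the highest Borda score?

Borda scores:
  Brookfield: 13·3 + 10·2 + 11·3 + 9·0 = 92
  Harrow: 13·1 + 10·1 + 11·1 + 9·2 = 52
  Elmhurst: 13·0 + 10·0 + 11·2 + 9·1 = 31
  Dover: 13·2 + 10·3 + 11·0 + 9·3 = 83
Brookfield has the highest total.

Brookfield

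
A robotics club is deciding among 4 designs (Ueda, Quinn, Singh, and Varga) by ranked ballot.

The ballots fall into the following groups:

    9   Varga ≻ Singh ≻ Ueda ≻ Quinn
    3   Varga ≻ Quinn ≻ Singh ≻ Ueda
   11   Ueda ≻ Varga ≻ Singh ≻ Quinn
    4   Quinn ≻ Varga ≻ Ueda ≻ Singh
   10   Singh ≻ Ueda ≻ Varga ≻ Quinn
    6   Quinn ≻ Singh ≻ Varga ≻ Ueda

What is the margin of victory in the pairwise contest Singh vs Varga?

11

Ballots ranking Singh above Varga: 10+6 = 16.
Ballots ranking Varga above Singh: 9+3+11+4 = 27.
Varga wins 27–16, a margin of 11.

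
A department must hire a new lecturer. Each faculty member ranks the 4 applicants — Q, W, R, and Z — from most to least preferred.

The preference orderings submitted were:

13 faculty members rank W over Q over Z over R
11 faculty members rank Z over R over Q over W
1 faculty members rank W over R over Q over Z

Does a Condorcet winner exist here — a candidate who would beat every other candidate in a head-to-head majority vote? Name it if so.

W

Head-to-head results (25 voters total):
Q vs W: W wins 14–11.
Q vs R: Q wins 13–12.
Q vs Z: Q wins 14–11.
W vs R: W wins 14–11.
W vs Z: W wins 14–11.
R vs Z: Z wins 24–1.
W beats each rival — Q (14–11), R (14–11), Z (14–11) — so W is the Condorcet winner.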